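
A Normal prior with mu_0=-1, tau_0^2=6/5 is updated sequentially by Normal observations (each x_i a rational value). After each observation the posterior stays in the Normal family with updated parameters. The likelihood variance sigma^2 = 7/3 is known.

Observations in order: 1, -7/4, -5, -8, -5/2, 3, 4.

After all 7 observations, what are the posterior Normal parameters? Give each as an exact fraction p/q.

mu_0=-403/322, tau_0^2=6/23

obs 1: x=1 → posterior Normal(-17/53, 42/53)
obs 2: x=-7/4 → posterior Normal(-97/142, 42/71)
obs 3: x=-5 → posterior Normal(-277/178, 42/89)
obs 4: x=-8 → posterior Normal(-565/214, 42/107)
obs 5: x=-5/2 → posterior Normal(-131/50, 42/125)
obs 6: x=3 → posterior Normal(-547/286, 42/143)
obs 7: x=4 → posterior Normal(-403/322, 6/23)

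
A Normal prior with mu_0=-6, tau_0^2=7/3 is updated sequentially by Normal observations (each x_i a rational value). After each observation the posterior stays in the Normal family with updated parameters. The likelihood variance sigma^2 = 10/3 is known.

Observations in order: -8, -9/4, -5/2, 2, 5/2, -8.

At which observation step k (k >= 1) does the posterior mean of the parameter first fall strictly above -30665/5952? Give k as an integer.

obs 1: x=-8 → posterior Normal(-116/17, 70/51)
obs 2: x=-9/4 → posterior Normal(-527/96, 35/36)
obs 3: x=-5/2 → posterior Normal(-597/124, 70/93)
obs 4: x=2 → posterior Normal(-541/152, 35/57)
obs 5: x=5/2 → posterior Normal(-157/60, 14/27)
obs 6: x=-8 → posterior Normal(-695/208, 35/78)

k = 3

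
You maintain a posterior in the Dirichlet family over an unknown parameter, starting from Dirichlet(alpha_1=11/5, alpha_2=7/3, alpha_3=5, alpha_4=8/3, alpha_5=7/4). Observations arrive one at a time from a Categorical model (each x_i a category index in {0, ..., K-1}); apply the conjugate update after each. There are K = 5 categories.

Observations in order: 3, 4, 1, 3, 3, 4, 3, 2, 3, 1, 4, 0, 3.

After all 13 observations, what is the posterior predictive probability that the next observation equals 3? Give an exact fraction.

obs 1: x=3 → posterior Dirichlet(11/5, 7/3, 5, 11/3, 7/4)
obs 2: x=4 → posterior Dirichlet(11/5, 7/3, 5, 11/3, 11/4)
obs 3: x=1 → posterior Dirichlet(11/5, 10/3, 5, 11/3, 11/4)
obs 4: x=3 → posterior Dirichlet(11/5, 10/3, 5, 14/3, 11/4)
obs 5: x=3 → posterior Dirichlet(11/5, 10/3, 5, 17/3, 11/4)
obs 6: x=4 → posterior Dirichlet(11/5, 10/3, 5, 17/3, 15/4)
obs 7: x=3 → posterior Dirichlet(11/5, 10/3, 5, 20/3, 15/4)
obs 8: x=2 → posterior Dirichlet(11/5, 10/3, 6, 20/3, 15/4)
obs 9: x=3 → posterior Dirichlet(11/5, 10/3, 6, 23/3, 15/4)
obs 10: x=1 → posterior Dirichlet(11/5, 13/3, 6, 23/3, 15/4)
obs 11: x=4 → posterior Dirichlet(11/5, 13/3, 6, 23/3, 19/4)
obs 12: x=0 → posterior Dirichlet(16/5, 13/3, 6, 23/3, 19/4)
obs 13: x=3 → posterior Dirichlet(16/5, 13/3, 6, 26/3, 19/4)

520/1617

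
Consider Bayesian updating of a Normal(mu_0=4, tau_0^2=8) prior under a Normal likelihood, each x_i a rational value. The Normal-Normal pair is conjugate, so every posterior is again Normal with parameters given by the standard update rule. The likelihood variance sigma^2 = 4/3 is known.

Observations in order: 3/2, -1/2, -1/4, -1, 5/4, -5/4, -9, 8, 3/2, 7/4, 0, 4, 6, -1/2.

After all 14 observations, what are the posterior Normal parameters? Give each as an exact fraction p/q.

obs 1: x=3/2 → posterior Normal(13/7, 8/7)
obs 2: x=-1/2 → posterior Normal(10/13, 8/13)
obs 3: x=-1/4 → posterior Normal(17/38, 8/19)
obs 4: x=-1 → posterior Normal(1/10, 8/25)
obs 5: x=5/4 → posterior Normal(10/31, 8/31)
obs 6: x=-5/4 → posterior Normal(5/74, 8/37)
obs 7: x=-9 → posterior Normal(-103/86, 8/43)
obs 8: x=8 → posterior Normal(-1/14, 8/49)
obs 9: x=3/2 → posterior Normal(1/10, 8/55)
obs 10: x=7/4 → posterior Normal(16/61, 8/61)
obs 11: x=0 → posterior Normal(16/67, 8/67)
obs 12: x=4 → posterior Normal(40/73, 8/73)
obs 13: x=6 → posterior Normal(76/79, 8/79)
obs 14: x=-1/2 → posterior Normal(73/85, 8/85)

mu_0=73/85, tau_0^2=8/85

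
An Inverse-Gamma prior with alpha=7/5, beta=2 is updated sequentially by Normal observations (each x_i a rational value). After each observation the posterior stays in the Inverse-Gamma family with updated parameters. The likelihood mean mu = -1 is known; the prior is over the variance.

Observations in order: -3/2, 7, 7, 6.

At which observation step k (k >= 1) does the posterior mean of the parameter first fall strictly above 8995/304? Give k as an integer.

k = 3

obs 1: x=-3/2 → posterior Inverse-Gamma(19/10, 17/8)
obs 2: x=7 → posterior Inverse-Gamma(12/5, 273/8)
obs 3: x=7 → posterior Inverse-Gamma(29/10, 529/8)
obs 4: x=6 → posterior Inverse-Gamma(17/5, 725/8)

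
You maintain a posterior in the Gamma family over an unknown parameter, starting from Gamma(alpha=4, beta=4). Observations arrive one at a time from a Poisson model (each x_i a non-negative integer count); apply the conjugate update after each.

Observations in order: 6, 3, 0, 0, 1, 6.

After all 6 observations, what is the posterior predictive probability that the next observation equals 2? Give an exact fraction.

obs 1: x=6 → posterior Gamma(10, 5)
obs 2: x=3 → posterior Gamma(13, 6)
obs 3: x=0 → posterior Gamma(13, 7)
obs 4: x=0 → posterior Gamma(13, 8)
obs 5: x=1 → posterior Gamma(14, 9)
obs 6: x=6 → posterior Gamma(20, 10)

21000000000000000000000/81402749386839761113321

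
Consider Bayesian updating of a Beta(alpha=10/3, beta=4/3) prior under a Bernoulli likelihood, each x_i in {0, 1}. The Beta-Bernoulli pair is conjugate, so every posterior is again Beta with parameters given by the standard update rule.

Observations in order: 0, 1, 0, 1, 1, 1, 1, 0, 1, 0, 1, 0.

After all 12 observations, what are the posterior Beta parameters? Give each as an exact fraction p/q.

alpha=31/3, beta=19/3

obs 1: x=0 → posterior Beta(10/3, 7/3)
obs 2: x=1 → posterior Beta(13/3, 7/3)
obs 3: x=0 → posterior Beta(13/3, 10/3)
obs 4: x=1 → posterior Beta(16/3, 10/3)
obs 5: x=1 → posterior Beta(19/3, 10/3)
obs 6: x=1 → posterior Beta(22/3, 10/3)
obs 7: x=1 → posterior Beta(25/3, 10/3)
obs 8: x=0 → posterior Beta(25/3, 13/3)
obs 9: x=1 → posterior Beta(28/3, 13/3)
obs 10: x=0 → posterior Beta(28/3, 16/3)
obs 11: x=1 → posterior Beta(31/3, 16/3)
obs 12: x=0 → posterior Beta(31/3, 19/3)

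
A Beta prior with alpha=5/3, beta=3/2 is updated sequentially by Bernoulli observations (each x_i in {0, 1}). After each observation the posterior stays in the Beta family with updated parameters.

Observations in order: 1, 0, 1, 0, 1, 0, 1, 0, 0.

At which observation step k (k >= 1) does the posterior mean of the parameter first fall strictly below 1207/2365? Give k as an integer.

k = 6

obs 1: x=1 → posterior Beta(8/3, 3/2)
obs 2: x=0 → posterior Beta(8/3, 5/2)
obs 3: x=1 → posterior Beta(11/3, 5/2)
obs 4: x=0 → posterior Beta(11/3, 7/2)
obs 5: x=1 → posterior Beta(14/3, 7/2)
obs 6: x=0 → posterior Beta(14/3, 9/2)
obs 7: x=1 → posterior Beta(17/3, 9/2)
obs 8: x=0 → posterior Beta(17/3, 11/2)
obs 9: x=0 → posterior Beta(17/3, 13/2)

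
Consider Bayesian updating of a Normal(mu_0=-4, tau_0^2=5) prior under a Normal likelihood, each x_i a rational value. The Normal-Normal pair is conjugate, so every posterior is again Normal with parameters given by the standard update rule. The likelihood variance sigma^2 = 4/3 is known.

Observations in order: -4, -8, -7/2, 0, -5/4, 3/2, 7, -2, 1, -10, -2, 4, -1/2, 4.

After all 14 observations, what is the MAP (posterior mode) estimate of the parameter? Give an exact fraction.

obs 1: x=-4 → posterior Normal(-4, 20/19)
obs 2: x=-8 → posterior Normal(-98/17, 10/17)
obs 3: x=-7/2 → posterior Normal(-71/14, 20/49)
obs 4: x=0 → posterior Normal(-497/128, 5/16)
obs 5: x=-5/4 → posterior Normal(-1069/316, 20/79)
obs 6: x=3/2 → posterior Normal(-979/376, 10/47)
obs 7: x=7 → posterior Normal(-559/436, 20/109)
obs 8: x=-2 → posterior Normal(-679/496, 5/31)
obs 9: x=1 → posterior Normal(-619/556, 20/139)
obs 10: x=-10 → posterior Normal(-1219/616, 10/77)
obs 11: x=-2 → posterior Normal(-103/52, 20/169)
obs 12: x=4 → posterior Normal(-1099/736, 5/46)
obs 13: x=-1/2 → posterior Normal(-1129/796, 20/199)
obs 14: x=4 → posterior Normal(-889/856, 10/107)

-889/856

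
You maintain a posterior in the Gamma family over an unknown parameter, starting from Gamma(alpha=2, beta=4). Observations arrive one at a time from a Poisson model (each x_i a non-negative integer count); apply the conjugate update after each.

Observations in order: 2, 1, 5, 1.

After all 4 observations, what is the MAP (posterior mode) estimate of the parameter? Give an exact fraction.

obs 1: x=2 → posterior Gamma(4, 5)
obs 2: x=1 → posterior Gamma(5, 6)
obs 3: x=5 → posterior Gamma(10, 7)
obs 4: x=1 → posterior Gamma(11, 8)

5/4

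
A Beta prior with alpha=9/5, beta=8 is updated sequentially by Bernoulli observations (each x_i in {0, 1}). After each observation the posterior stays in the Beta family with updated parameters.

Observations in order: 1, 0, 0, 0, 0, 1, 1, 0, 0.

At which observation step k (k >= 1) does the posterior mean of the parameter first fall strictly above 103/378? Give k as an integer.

obs 1: x=1 → posterior Beta(14/5, 8)
obs 2: x=0 → posterior Beta(14/5, 9)
obs 3: x=0 → posterior Beta(14/5, 10)
obs 4: x=0 → posterior Beta(14/5, 11)
obs 5: x=0 → posterior Beta(14/5, 12)
obs 6: x=1 → posterior Beta(19/5, 12)
obs 7: x=1 → posterior Beta(24/5, 12)
obs 8: x=0 → posterior Beta(24/5, 13)
obs 9: x=0 → posterior Beta(24/5, 14)

k = 7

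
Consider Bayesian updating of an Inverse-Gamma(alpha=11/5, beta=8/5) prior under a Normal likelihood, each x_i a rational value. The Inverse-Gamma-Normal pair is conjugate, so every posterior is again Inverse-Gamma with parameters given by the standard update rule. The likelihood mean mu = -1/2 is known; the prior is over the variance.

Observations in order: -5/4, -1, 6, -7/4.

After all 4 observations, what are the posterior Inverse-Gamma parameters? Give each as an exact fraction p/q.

obs 1: x=-5/4 → posterior Inverse-Gamma(27/10, 301/160)
obs 2: x=-1 → posterior Inverse-Gamma(16/5, 321/160)
obs 3: x=6 → posterior Inverse-Gamma(37/10, 3701/160)
obs 4: x=-7/4 → posterior Inverse-Gamma(21/5, 1913/80)

alpha=21/5, beta=1913/80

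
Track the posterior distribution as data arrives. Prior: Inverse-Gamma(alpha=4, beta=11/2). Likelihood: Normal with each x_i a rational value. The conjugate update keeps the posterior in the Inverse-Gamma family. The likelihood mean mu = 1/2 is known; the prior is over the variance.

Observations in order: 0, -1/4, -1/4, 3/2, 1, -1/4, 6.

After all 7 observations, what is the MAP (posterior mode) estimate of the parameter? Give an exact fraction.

711/272

obs 1: x=0 → posterior Inverse-Gamma(9/2, 45/8)
obs 2: x=-1/4 → posterior Inverse-Gamma(5, 189/32)
obs 3: x=-1/4 → posterior Inverse-Gamma(11/2, 99/16)
obs 4: x=3/2 → posterior Inverse-Gamma(6, 107/16)
obs 5: x=1 → posterior Inverse-Gamma(13/2, 109/16)
obs 6: x=-1/4 → posterior Inverse-Gamma(7, 227/32)
obs 7: x=6 → posterior Inverse-Gamma(15/2, 711/32)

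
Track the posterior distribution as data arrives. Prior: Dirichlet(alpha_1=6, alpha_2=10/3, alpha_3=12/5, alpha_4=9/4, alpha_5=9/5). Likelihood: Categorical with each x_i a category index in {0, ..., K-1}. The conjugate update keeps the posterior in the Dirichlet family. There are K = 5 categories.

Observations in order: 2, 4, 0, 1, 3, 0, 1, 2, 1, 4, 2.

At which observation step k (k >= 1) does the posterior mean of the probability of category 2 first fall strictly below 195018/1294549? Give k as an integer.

obs 1: x=2 → posterior Dirichlet(6, 10/3, 17/5, 9/4, 9/5)
obs 2: x=4 → posterior Dirichlet(6, 10/3, 17/5, 9/4, 14/5)
obs 3: x=0 → posterior Dirichlet(7, 10/3, 17/5, 9/4, 14/5)
obs 4: x=1 → posterior Dirichlet(7, 13/3, 17/5, 9/4, 14/5)
obs 5: x=3 → posterior Dirichlet(7, 13/3, 17/5, 13/4, 14/5)
obs 6: x=0 → posterior Dirichlet(8, 13/3, 17/5, 13/4, 14/5)
obs 7: x=1 → posterior Dirichlet(8, 16/3, 17/5, 13/4, 14/5)
obs 8: x=2 → posterior Dirichlet(8, 16/3, 22/5, 13/4, 14/5)
obs 9: x=1 → posterior Dirichlet(8, 19/3, 22/5, 13/4, 14/5)
obs 10: x=4 → posterior Dirichlet(8, 19/3, 22/5, 13/4, 19/5)
obs 11: x=2 → posterior Dirichlet(8, 19/3, 27/5, 13/4, 19/5)

k = 7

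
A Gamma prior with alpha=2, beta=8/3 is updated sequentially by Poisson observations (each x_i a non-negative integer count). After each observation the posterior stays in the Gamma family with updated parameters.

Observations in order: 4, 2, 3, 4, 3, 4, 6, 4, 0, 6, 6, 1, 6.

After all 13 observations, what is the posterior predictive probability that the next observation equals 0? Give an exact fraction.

18923033347866464119502612487661750852393110546536196076406821162210806566759936386703/444089209850062616169452667236328125000000000000000000000000000000000000000000000000000

obs 1: x=4 → posterior Gamma(6, 11/3)
obs 2: x=2 → posterior Gamma(8, 14/3)
obs 3: x=3 → posterior Gamma(11, 17/3)
obs 4: x=4 → posterior Gamma(15, 20/3)
obs 5: x=3 → posterior Gamma(18, 23/3)
obs 6: x=4 → posterior Gamma(22, 26/3)
obs 7: x=6 → posterior Gamma(28, 29/3)
obs 8: x=4 → posterior Gamma(32, 32/3)
obs 9: x=0 → posterior Gamma(32, 35/3)
obs 10: x=6 → posterior Gamma(38, 38/3)
obs 11: x=6 → posterior Gamma(44, 41/3)
obs 12: x=1 → posterior Gamma(45, 44/3)
obs 13: x=6 → posterior Gamma(51, 47/3)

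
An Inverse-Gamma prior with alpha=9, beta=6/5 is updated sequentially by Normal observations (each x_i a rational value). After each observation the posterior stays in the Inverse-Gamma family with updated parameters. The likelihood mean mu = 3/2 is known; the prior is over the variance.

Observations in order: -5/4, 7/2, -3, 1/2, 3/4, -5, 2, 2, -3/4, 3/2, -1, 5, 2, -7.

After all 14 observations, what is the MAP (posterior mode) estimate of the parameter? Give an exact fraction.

13967/2720

obs 1: x=-5/4 → posterior Inverse-Gamma(19/2, 797/160)
obs 2: x=7/2 → posterior Inverse-Gamma(10, 1117/160)
obs 3: x=-3 → posterior Inverse-Gamma(21/2, 2737/160)
obs 4: x=1/2 → posterior Inverse-Gamma(11, 2817/160)
obs 5: x=3/4 → posterior Inverse-Gamma(23/2, 1431/80)
obs 6: x=-5 → posterior Inverse-Gamma(12, 3121/80)
obs 7: x=2 → posterior Inverse-Gamma(25/2, 3131/80)
obs 8: x=2 → posterior Inverse-Gamma(13, 3141/80)
obs 9: x=-3/4 → posterior Inverse-Gamma(27/2, 6687/160)
obs 10: x=3/2 → posterior Inverse-Gamma(14, 6687/160)
obs 11: x=-1 → posterior Inverse-Gamma(29/2, 7187/160)
obs 12: x=5 → posterior Inverse-Gamma(15, 8167/160)
obs 13: x=2 → posterior Inverse-Gamma(31/2, 8187/160)
obs 14: x=-7 → posterior Inverse-Gamma(16, 13967/160)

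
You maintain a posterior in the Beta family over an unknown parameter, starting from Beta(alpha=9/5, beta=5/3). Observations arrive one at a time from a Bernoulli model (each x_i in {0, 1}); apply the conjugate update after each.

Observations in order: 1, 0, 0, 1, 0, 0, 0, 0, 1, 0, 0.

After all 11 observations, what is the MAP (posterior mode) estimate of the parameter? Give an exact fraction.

obs 1: x=1 → posterior Beta(14/5, 5/3)
obs 2: x=0 → posterior Beta(14/5, 8/3)
obs 3: x=0 → posterior Beta(14/5, 11/3)
obs 4: x=1 → posterior Beta(19/5, 11/3)
obs 5: x=0 → posterior Beta(19/5, 14/3)
obs 6: x=0 → posterior Beta(19/5, 17/3)
obs 7: x=0 → posterior Beta(19/5, 20/3)
obs 8: x=0 → posterior Beta(19/5, 23/3)
obs 9: x=1 → posterior Beta(24/5, 23/3)
obs 10: x=0 → posterior Beta(24/5, 26/3)
obs 11: x=0 → posterior Beta(24/5, 29/3)

57/187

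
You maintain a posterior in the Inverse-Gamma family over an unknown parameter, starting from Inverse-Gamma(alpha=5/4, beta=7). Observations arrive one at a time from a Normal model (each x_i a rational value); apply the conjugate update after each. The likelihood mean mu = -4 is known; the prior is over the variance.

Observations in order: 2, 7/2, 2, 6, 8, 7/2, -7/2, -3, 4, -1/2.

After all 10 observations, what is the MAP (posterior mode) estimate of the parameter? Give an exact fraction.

obs 1: x=2 → posterior Inverse-Gamma(7/4, 25)
obs 2: x=7/2 → posterior Inverse-Gamma(9/4, 425/8)
obs 3: x=2 → posterior Inverse-Gamma(11/4, 569/8)
obs 4: x=6 → posterior Inverse-Gamma(13/4, 969/8)
obs 5: x=8 → posterior Inverse-Gamma(15/4, 1545/8)
obs 6: x=7/2 → posterior Inverse-Gamma(17/4, 885/4)
obs 7: x=-7/2 → posterior Inverse-Gamma(19/4, 1771/8)
obs 8: x=-3 → posterior Inverse-Gamma(21/4, 1775/8)
obs 9: x=4 → posterior Inverse-Gamma(23/4, 2031/8)
obs 10: x=-1/2 → posterior Inverse-Gamma(25/4, 260)

1040/29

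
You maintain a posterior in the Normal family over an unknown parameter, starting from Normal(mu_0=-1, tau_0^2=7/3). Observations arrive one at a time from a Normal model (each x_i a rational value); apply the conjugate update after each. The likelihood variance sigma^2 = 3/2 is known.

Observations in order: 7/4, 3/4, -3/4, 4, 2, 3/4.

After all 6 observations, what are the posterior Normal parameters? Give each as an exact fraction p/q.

mu_0=110/93, tau_0^2=7/31

obs 1: x=7/4 → posterior Normal(31/46, 21/23)
obs 2: x=3/4 → posterior Normal(26/37, 21/37)
obs 3: x=-3/4 → posterior Normal(31/102, 7/17)
obs 4: x=4 → posterior Normal(11/10, 21/65)
obs 5: x=2 → posterior Normal(199/158, 21/79)
obs 6: x=3/4 → posterior Normal(110/93, 7/31)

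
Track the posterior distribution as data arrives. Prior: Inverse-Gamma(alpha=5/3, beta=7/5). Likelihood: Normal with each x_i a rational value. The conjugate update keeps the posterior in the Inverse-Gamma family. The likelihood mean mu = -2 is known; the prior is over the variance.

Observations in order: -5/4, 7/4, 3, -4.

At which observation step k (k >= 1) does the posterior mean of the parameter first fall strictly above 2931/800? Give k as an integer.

obs 1: x=-5/4 → posterior Inverse-Gamma(13/6, 269/160)
obs 2: x=7/4 → posterior Inverse-Gamma(8/3, 697/80)
obs 3: x=3 → posterior Inverse-Gamma(19/6, 1697/80)
obs 4: x=-4 → posterior Inverse-Gamma(11/3, 1857/80)

k = 2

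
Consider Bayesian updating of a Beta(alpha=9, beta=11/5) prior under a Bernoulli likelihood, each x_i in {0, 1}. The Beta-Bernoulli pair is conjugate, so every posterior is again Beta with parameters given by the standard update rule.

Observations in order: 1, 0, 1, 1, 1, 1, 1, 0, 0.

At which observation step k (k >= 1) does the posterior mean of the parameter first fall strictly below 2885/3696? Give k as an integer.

k = 2

obs 1: x=1 → posterior Beta(10, 11/5)
obs 2: x=0 → posterior Beta(10, 16/5)
obs 3: x=1 → posterior Beta(11, 16/5)
obs 4: x=1 → posterior Beta(12, 16/5)
obs 5: x=1 → posterior Beta(13, 16/5)
obs 6: x=1 → posterior Beta(14, 16/5)
obs 7: x=1 → posterior Beta(15, 16/5)
obs 8: x=0 → posterior Beta(15, 21/5)
obs 9: x=0 → posterior Beta(15, 26/5)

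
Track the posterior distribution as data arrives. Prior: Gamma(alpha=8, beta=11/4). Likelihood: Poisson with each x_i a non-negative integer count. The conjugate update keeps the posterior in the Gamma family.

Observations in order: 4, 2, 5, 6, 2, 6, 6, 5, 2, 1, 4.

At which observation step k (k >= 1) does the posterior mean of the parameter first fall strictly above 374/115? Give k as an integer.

k = 3

obs 1: x=4 → posterior Gamma(12, 15/4)
obs 2: x=2 → posterior Gamma(14, 19/4)
obs 3: x=5 → posterior Gamma(19, 23/4)
obs 4: x=6 → posterior Gamma(25, 27/4)
obs 5: x=2 → posterior Gamma(27, 31/4)
obs 6: x=6 → posterior Gamma(33, 35/4)
obs 7: x=6 → posterior Gamma(39, 39/4)
obs 8: x=5 → posterior Gamma(44, 43/4)
obs 9: x=2 → posterior Gamma(46, 47/4)
obs 10: x=1 → posterior Gamma(47, 51/4)
obs 11: x=4 → posterior Gamma(51, 55/4)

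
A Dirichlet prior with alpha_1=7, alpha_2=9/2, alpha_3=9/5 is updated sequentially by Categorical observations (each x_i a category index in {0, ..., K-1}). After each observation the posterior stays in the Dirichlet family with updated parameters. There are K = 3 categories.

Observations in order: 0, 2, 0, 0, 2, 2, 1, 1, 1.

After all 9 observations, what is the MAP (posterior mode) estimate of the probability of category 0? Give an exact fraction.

90/193

obs 1: x=0 → posterior Dirichlet(8, 9/2, 9/5)
obs 2: x=2 → posterior Dirichlet(8, 9/2, 14/5)
obs 3: x=0 → posterior Dirichlet(9, 9/2, 14/5)
obs 4: x=0 → posterior Dirichlet(10, 9/2, 14/5)
obs 5: x=2 → posterior Dirichlet(10, 9/2, 19/5)
obs 6: x=2 → posterior Dirichlet(10, 9/2, 24/5)
obs 7: x=1 → posterior Dirichlet(10, 11/2, 24/5)
obs 8: x=1 → posterior Dirichlet(10, 13/2, 24/5)
obs 9: x=1 → posterior Dirichlet(10, 15/2, 24/5)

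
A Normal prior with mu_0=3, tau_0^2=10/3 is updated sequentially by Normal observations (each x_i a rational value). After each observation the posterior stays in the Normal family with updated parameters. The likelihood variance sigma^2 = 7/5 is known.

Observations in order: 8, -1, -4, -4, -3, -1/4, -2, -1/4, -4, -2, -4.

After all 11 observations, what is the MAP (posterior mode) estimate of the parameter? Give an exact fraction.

-762/571

obs 1: x=8 → posterior Normal(463/71, 70/71)
obs 2: x=-1 → posterior Normal(413/121, 70/121)
obs 3: x=-4 → posterior Normal(71/57, 70/171)
obs 4: x=-4 → posterior Normal(1/17, 70/221)
obs 5: x=-3 → posterior Normal(-137/271, 70/271)
obs 6: x=-1/4 → posterior Normal(-299/642, 70/321)
obs 7: x=-2 → posterior Normal(-499/742, 10/53)
obs 8: x=-1/4 → posterior Normal(-262/421, 70/421)
obs 9: x=-4 → posterior Normal(-154/157, 70/471)
obs 10: x=-2 → posterior Normal(-562/521, 70/521)
obs 11: x=-4 → posterior Normal(-762/571, 70/571)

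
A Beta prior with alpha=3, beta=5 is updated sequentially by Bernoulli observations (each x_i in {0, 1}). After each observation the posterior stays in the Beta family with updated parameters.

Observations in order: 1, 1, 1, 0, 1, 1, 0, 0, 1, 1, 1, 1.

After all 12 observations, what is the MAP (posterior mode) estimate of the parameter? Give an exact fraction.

11/18

obs 1: x=1 → posterior Beta(4, 5)
obs 2: x=1 → posterior Beta(5, 5)
obs 3: x=1 → posterior Beta(6, 5)
obs 4: x=0 → posterior Beta(6, 6)
obs 5: x=1 → posterior Beta(7, 6)
obs 6: x=1 → posterior Beta(8, 6)
obs 7: x=0 → posterior Beta(8, 7)
obs 8: x=0 → posterior Beta(8, 8)
obs 9: x=1 → posterior Beta(9, 8)
obs 10: x=1 → posterior Beta(10, 8)
obs 11: x=1 → posterior Beta(11, 8)
obs 12: x=1 → posterior Beta(12, 8)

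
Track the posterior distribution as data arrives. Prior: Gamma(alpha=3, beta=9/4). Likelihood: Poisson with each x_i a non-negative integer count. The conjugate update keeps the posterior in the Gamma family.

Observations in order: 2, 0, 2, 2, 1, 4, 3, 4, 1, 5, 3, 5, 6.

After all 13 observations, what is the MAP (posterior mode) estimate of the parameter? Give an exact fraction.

obs 1: x=2 → posterior Gamma(5, 13/4)
obs 2: x=0 → posterior Gamma(5, 17/4)
obs 3: x=2 → posterior Gamma(7, 21/4)
obs 4: x=2 → posterior Gamma(9, 25/4)
obs 5: x=1 → posterior Gamma(10, 29/4)
obs 6: x=4 → posterior Gamma(14, 33/4)
obs 7: x=3 → posterior Gamma(17, 37/4)
obs 8: x=4 → posterior Gamma(21, 41/4)
obs 9: x=1 → posterior Gamma(22, 45/4)
obs 10: x=5 → posterior Gamma(27, 49/4)
obs 11: x=3 → posterior Gamma(30, 53/4)
obs 12: x=5 → posterior Gamma(35, 57/4)
obs 13: x=6 → posterior Gamma(41, 61/4)

160/61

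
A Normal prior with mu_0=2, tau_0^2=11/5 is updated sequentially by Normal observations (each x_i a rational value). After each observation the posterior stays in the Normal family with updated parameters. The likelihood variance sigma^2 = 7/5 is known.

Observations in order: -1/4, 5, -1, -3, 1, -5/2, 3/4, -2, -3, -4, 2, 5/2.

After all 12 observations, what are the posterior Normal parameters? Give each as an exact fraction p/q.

obs 1: x=-1/4 → posterior Normal(5/8, 77/90)
obs 2: x=5 → posterior Normal(265/116, 77/145)
obs 3: x=-1 → posterior Normal(221/160, 77/200)
obs 4: x=-3 → posterior Normal(89/204, 77/255)
obs 5: x=1 → posterior Normal(133/248, 77/310)
obs 6: x=-5/2 → posterior Normal(23/292, 77/365)
obs 7: x=3/4 → posterior Normal(1/6, 11/60)
obs 8: x=-2 → posterior Normal(-8/95, 77/475)
obs 9: x=-3 → posterior Normal(-41/106, 77/530)
obs 10: x=-4 → posterior Normal(-85/117, 77/585)
obs 11: x=2 → posterior Normal(-63/128, 77/640)
obs 12: x=5/2 → posterior Normal(-71/278, 77/695)

mu_0=-71/278, tau_0^2=77/695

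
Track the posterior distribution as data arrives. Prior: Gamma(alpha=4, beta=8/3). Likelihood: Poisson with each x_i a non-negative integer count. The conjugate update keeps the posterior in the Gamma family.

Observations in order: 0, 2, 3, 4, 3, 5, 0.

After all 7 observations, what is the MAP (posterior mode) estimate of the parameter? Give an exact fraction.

obs 1: x=0 → posterior Gamma(4, 11/3)
obs 2: x=2 → posterior Gamma(6, 14/3)
obs 3: x=3 → posterior Gamma(9, 17/3)
obs 4: x=4 → posterior Gamma(13, 20/3)
obs 5: x=3 → posterior Gamma(16, 23/3)
obs 6: x=5 → posterior Gamma(21, 26/3)
obs 7: x=0 → posterior Gamma(21, 29/3)

60/29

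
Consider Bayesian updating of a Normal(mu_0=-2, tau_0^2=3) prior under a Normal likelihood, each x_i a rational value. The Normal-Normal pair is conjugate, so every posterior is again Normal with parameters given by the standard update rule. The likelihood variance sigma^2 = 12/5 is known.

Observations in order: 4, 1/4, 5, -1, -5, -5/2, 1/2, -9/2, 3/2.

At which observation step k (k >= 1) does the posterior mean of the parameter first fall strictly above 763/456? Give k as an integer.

k = 3

obs 1: x=4 → posterior Normal(4/3, 4/3)
obs 2: x=1/4 → posterior Normal(53/56, 6/7)
obs 3: x=5 → posterior Normal(153/76, 12/19)
obs 4: x=-1 → posterior Normal(133/96, 1/2)
obs 5: x=-5 → posterior Normal(33/116, 12/29)
obs 6: x=-5/2 → posterior Normal(-1/8, 6/17)
obs 7: x=1/2 → posterior Normal(-7/156, 4/13)
obs 8: x=-9/2 → posterior Normal(-97/176, 3/11)
obs 9: x=3/2 → posterior Normal(-67/196, 12/49)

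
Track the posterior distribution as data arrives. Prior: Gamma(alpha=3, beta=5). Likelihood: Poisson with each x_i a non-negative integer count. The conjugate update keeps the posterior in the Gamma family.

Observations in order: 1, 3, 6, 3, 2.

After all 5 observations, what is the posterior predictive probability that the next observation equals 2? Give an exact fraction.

obs 1: x=1 → posterior Gamma(4, 6)
obs 2: x=3 → posterior Gamma(7, 7)
obs 3: x=6 → posterior Gamma(13, 8)
obs 4: x=3 → posterior Gamma(16, 9)
obs 5: x=2 → posterior Gamma(18, 10)

171000000000000000000/672749994932560009201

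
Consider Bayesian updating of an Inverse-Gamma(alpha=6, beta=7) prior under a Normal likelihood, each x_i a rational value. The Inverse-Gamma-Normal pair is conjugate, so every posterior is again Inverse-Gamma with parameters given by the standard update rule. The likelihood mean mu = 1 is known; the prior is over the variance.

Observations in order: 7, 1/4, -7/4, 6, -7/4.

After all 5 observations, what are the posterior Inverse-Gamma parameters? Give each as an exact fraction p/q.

alpha=17/2, beta=1451/32

obs 1: x=7 → posterior Inverse-Gamma(13/2, 25)
obs 2: x=1/4 → posterior Inverse-Gamma(7, 809/32)
obs 3: x=-7/4 → posterior Inverse-Gamma(15/2, 465/16)
obs 4: x=6 → posterior Inverse-Gamma(8, 665/16)
obs 5: x=-7/4 → posterior Inverse-Gamma(17/2, 1451/32)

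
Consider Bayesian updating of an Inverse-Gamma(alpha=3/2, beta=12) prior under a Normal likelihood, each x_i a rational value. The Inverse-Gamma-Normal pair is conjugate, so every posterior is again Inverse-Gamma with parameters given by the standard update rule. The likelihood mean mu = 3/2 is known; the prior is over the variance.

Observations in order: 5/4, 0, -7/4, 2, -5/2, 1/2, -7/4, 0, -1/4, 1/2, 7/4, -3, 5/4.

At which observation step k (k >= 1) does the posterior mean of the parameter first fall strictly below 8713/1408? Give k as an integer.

k = 11

obs 1: x=5/4 → posterior Inverse-Gamma(2, 385/32)
obs 2: x=0 → posterior Inverse-Gamma(5/2, 421/32)
obs 3: x=-7/4 → posterior Inverse-Gamma(3, 295/16)
obs 4: x=2 → posterior Inverse-Gamma(7/2, 297/16)
obs 5: x=-5/2 → posterior Inverse-Gamma(4, 425/16)
obs 6: x=1/2 → posterior Inverse-Gamma(9/2, 433/16)
obs 7: x=-7/4 → posterior Inverse-Gamma(5, 1035/32)
obs 8: x=0 → posterior Inverse-Gamma(11/2, 1071/32)
obs 9: x=-1/4 → posterior Inverse-Gamma(6, 35)
obs 10: x=1/2 → posterior Inverse-Gamma(13/2, 71/2)
obs 11: x=7/4 → posterior Inverse-Gamma(7, 1137/32)
obs 12: x=-3 → posterior Inverse-Gamma(15/2, 1461/32)
obs 13: x=5/4 → posterior Inverse-Gamma(8, 731/16)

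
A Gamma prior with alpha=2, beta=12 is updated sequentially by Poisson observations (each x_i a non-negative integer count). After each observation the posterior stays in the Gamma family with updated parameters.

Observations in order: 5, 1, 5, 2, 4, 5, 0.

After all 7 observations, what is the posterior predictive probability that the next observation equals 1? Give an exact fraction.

obs 1: x=5 → posterior Gamma(7, 13)
obs 2: x=1 → posterior Gamma(8, 14)
obs 3: x=5 → posterior Gamma(13, 15)
obs 4: x=2 → posterior Gamma(15, 16)
obs 5: x=4 → posterior Gamma(19, 17)
obs 6: x=5 → posterior Gamma(24, 18)
obs 7: x=0 → posterior Gamma(24, 19)

14696288792882540453148885833763/41943040000000000000000000000000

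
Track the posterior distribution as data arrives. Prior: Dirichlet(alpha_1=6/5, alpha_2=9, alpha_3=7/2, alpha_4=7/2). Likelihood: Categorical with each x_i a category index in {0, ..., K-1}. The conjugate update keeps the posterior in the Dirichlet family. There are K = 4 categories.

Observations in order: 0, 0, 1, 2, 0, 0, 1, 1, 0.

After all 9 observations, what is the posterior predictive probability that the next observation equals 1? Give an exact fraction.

60/131

obs 1: x=0 → posterior Dirichlet(11/5, 9, 7/2, 7/2)
obs 2: x=0 → posterior Dirichlet(16/5, 9, 7/2, 7/2)
obs 3: x=1 → posterior Dirichlet(16/5, 10, 7/2, 7/2)
obs 4: x=2 → posterior Dirichlet(16/5, 10, 9/2, 7/2)
obs 5: x=0 → posterior Dirichlet(21/5, 10, 9/2, 7/2)
obs 6: x=0 → posterior Dirichlet(26/5, 10, 9/2, 7/2)
obs 7: x=1 → posterior Dirichlet(26/5, 11, 9/2, 7/2)
obs 8: x=1 → posterior Dirichlet(26/5, 12, 9/2, 7/2)
obs 9: x=0 → posterior Dirichlet(31/5, 12, 9/2, 7/2)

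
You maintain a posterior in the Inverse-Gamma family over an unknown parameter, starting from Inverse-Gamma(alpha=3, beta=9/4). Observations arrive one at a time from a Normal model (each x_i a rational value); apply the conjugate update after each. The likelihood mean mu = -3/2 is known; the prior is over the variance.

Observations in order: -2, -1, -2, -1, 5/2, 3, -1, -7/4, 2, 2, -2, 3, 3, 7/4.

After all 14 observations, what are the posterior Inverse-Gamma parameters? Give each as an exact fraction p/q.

obs 1: x=-2 → posterior Inverse-Gamma(7/2, 19/8)
obs 2: x=-1 → posterior Inverse-Gamma(4, 5/2)
obs 3: x=-2 → posterior Inverse-Gamma(9/2, 21/8)
obs 4: x=-1 → posterior Inverse-Gamma(5, 11/4)
obs 5: x=5/2 → posterior Inverse-Gamma(11/2, 43/4)
obs 6: x=3 → posterior Inverse-Gamma(6, 167/8)
obs 7: x=-1 → posterior Inverse-Gamma(13/2, 21)
obs 8: x=-7/4 → posterior Inverse-Gamma(7, 673/32)
obs 9: x=2 → posterior Inverse-Gamma(15/2, 869/32)
obs 10: x=2 → posterior Inverse-Gamma(8, 1065/32)
obs 11: x=-2 → posterior Inverse-Gamma(17/2, 1069/32)
obs 12: x=3 → posterior Inverse-Gamma(9, 1393/32)
obs 13: x=3 → posterior Inverse-Gamma(19/2, 1717/32)
obs 14: x=7/4 → posterior Inverse-Gamma(10, 943/16)

alpha=10, beta=943/16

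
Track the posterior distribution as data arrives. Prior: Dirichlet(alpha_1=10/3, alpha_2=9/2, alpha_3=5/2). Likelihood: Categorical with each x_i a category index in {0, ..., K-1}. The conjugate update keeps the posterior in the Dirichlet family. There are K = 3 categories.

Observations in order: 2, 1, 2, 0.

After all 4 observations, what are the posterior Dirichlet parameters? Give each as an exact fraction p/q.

alpha_1=13/3, alpha_2=11/2, alpha_3=9/2

obs 1: x=2 → posterior Dirichlet(10/3, 9/2, 7/2)
obs 2: x=1 → posterior Dirichlet(10/3, 11/2, 7/2)
obs 3: x=2 → posterior Dirichlet(10/3, 11/2, 9/2)
obs 4: x=0 → posterior Dirichlet(13/3, 11/2, 9/2)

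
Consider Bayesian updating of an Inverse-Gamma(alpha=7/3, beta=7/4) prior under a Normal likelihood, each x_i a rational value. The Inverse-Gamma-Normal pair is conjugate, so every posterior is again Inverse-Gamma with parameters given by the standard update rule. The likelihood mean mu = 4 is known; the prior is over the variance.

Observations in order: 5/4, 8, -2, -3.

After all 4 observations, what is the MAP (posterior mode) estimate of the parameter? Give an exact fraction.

5379/512

obs 1: x=5/4 → posterior Inverse-Gamma(17/6, 177/32)
obs 2: x=8 → posterior Inverse-Gamma(10/3, 433/32)
obs 3: x=-2 → posterior Inverse-Gamma(23/6, 1009/32)
obs 4: x=-3 → posterior Inverse-Gamma(13/3, 1793/32)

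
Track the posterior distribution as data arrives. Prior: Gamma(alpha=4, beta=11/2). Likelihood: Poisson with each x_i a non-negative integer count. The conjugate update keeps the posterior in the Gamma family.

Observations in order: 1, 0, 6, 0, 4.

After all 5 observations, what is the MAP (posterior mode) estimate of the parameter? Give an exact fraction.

obs 1: x=1 → posterior Gamma(5, 13/2)
obs 2: x=0 → posterior Gamma(5, 15/2)
obs 3: x=6 → posterior Gamma(11, 17/2)
obs 4: x=0 → posterior Gamma(11, 19/2)
obs 5: x=4 → posterior Gamma(15, 21/2)

4/3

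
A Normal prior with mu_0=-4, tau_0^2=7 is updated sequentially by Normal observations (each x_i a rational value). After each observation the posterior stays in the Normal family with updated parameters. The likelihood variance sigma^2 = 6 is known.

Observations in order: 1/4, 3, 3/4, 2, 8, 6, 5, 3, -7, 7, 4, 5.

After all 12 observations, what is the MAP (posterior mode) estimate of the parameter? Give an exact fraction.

obs 1: x=1/4 → posterior Normal(-89/52, 42/13)
obs 2: x=3 → posterior Normal(-1/16, 21/10)
obs 3: x=3/4 → posterior Normal(4/27, 14/9)
obs 4: x=2 → posterior Normal(9/17, 21/17)
obs 5: x=8 → posterior Normal(74/41, 42/41)
obs 6: x=6 → posterior Normal(29/12, 7/8)
obs 7: x=5 → posterior Normal(151/55, 42/55)
obs 8: x=3 → posterior Normal(86/31, 21/31)
obs 9: x=-7 → posterior Normal(41/23, 14/23)
obs 10: x=7 → posterior Normal(43/19, 21/38)
obs 11: x=4 → posterior Normal(200/83, 42/83)
obs 12: x=5 → posterior Normal(47/18, 7/15)

47/18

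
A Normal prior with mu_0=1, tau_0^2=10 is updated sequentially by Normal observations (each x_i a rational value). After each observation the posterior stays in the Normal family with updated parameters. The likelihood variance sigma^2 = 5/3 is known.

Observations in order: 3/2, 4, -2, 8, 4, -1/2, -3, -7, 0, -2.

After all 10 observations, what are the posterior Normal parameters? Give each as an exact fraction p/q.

mu_0=19/61, tau_0^2=10/61

obs 1: x=3/2 → posterior Normal(10/7, 10/7)
obs 2: x=4 → posterior Normal(34/13, 10/13)
obs 3: x=-2 → posterior Normal(22/19, 10/19)
obs 4: x=8 → posterior Normal(14/5, 2/5)
obs 5: x=4 → posterior Normal(94/31, 10/31)
obs 6: x=-1/2 → posterior Normal(91/37, 10/37)
obs 7: x=-3 → posterior Normal(73/43, 10/43)
obs 8: x=-7 → posterior Normal(31/49, 10/49)
obs 9: x=0 → posterior Normal(31/55, 2/11)
obs 10: x=-2 → posterior Normal(19/61, 10/61)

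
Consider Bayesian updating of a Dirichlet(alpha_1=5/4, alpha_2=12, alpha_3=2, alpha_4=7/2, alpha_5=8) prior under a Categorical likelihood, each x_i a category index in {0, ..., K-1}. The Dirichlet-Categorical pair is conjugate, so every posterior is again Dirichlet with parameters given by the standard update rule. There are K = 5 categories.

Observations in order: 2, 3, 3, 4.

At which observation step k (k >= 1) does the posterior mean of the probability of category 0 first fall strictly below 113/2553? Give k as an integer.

obs 1: x=2 → posterior Dirichlet(5/4, 12, 3, 7/2, 8)
obs 2: x=3 → posterior Dirichlet(5/4, 12, 3, 9/2, 8)
obs 3: x=3 → posterior Dirichlet(5/4, 12, 3, 11/2, 8)
obs 4: x=4 → posterior Dirichlet(5/4, 12, 3, 11/2, 9)

k = 2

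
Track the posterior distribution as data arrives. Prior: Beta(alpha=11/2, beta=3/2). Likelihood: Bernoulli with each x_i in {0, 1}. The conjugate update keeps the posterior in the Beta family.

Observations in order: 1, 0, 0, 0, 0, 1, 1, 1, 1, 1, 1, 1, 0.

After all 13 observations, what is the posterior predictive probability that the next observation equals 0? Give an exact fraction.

obs 1: x=1 → posterior Beta(13/2, 3/2)
obs 2: x=0 → posterior Beta(13/2, 5/2)
obs 3: x=0 → posterior Beta(13/2, 7/2)
obs 4: x=0 → posterior Beta(13/2, 9/2)
obs 5: x=0 → posterior Beta(13/2, 11/2)
obs 6: x=1 → posterior Beta(15/2, 11/2)
obs 7: x=1 → posterior Beta(17/2, 11/2)
obs 8: x=1 → posterior Beta(19/2, 11/2)
obs 9: x=1 → posterior Beta(21/2, 11/2)
obs 10: x=1 → posterior Beta(23/2, 11/2)
obs 11: x=1 → posterior Beta(25/2, 11/2)
obs 12: x=1 → posterior Beta(27/2, 11/2)
obs 13: x=0 → posterior Beta(27/2, 13/2)

13/40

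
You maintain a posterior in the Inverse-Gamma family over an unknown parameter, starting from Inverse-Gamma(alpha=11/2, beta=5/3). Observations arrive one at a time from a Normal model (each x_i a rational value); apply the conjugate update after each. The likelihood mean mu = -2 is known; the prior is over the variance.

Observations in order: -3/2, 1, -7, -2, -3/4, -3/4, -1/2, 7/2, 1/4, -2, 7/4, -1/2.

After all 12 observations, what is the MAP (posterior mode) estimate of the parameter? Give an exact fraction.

227/60

obs 1: x=-3/2 → posterior Inverse-Gamma(6, 43/24)
obs 2: x=1 → posterior Inverse-Gamma(13/2, 151/24)
obs 3: x=-7 → posterior Inverse-Gamma(7, 451/24)
obs 4: x=-2 → posterior Inverse-Gamma(15/2, 451/24)
obs 5: x=-3/4 → posterior Inverse-Gamma(8, 1879/96)
obs 6: x=-3/4 → posterior Inverse-Gamma(17/2, 977/48)
obs 7: x=-1/2 → posterior Inverse-Gamma(9, 1031/48)
obs 8: x=7/2 → posterior Inverse-Gamma(19/2, 1757/48)
obs 9: x=1/4 → posterior Inverse-Gamma(10, 3757/96)
obs 10: x=-2 → posterior Inverse-Gamma(21/2, 3757/96)
obs 11: x=7/4 → posterior Inverse-Gamma(11, 277/6)
obs 12: x=-1/2 → posterior Inverse-Gamma(23/2, 1135/24)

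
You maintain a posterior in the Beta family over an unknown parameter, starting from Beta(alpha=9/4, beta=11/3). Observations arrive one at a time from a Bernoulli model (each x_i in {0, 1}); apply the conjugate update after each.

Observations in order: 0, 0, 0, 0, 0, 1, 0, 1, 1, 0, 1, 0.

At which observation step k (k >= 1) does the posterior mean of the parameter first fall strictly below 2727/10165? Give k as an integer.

obs 1: x=0 → posterior Beta(9/4, 14/3)
obs 2: x=0 → posterior Beta(9/4, 17/3)
obs 3: x=0 → posterior Beta(9/4, 20/3)
obs 4: x=0 → posterior Beta(9/4, 23/3)
obs 5: x=0 → posterior Beta(9/4, 26/3)
obs 6: x=1 → posterior Beta(13/4, 26/3)
obs 7: x=0 → posterior Beta(13/4, 29/3)
obs 8: x=1 → posterior Beta(17/4, 29/3)
obs 9: x=1 → posterior Beta(21/4, 29/3)
obs 10: x=0 → posterior Beta(21/4, 32/3)
obs 11: x=1 → posterior Beta(25/4, 32/3)
obs 12: x=0 → posterior Beta(25/4, 35/3)

k = 3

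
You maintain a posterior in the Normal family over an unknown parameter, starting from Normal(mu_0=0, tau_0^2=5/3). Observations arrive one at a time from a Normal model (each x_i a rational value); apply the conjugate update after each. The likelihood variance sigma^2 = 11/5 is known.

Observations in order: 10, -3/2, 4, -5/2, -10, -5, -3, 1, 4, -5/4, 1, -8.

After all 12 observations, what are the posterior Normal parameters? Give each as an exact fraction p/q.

obs 1: x=10 → posterior Normal(125/29, 55/58)
obs 2: x=-3/2 → posterior Normal(425/166, 55/83)
obs 3: x=4 → posterior Normal(625/216, 55/108)
obs 4: x=-5/2 → posterior Normal(250/133, 55/133)
obs 5: x=-10 → posterior Normal(0, 55/158)
obs 6: x=-5 → posterior Normal(-125/183, 55/183)
obs 7: x=-3 → posterior Normal(-25/26, 55/208)
obs 8: x=1 → posterior Normal(-175/233, 55/233)
obs 9: x=4 → posterior Normal(-25/86, 55/258)
obs 10: x=-5/4 → posterior Normal(-425/1132, 55/283)
obs 11: x=1 → posterior Normal(-325/1232, 5/28)
obs 12: x=-8 → posterior Normal(-125/148, 55/333)

mu_0=-125/148, tau_0^2=55/333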